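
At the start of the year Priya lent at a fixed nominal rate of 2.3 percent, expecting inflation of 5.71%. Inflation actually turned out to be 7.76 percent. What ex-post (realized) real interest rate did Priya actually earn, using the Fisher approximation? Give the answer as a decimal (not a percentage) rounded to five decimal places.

-0.05460

Ex-post: 2.3% − 7.76% = -5.460%
So the realized real rate is -0.05460.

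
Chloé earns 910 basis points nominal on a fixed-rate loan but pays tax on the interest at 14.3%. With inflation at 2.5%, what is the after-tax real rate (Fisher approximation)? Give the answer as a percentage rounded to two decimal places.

5.30%

After-tax nominal return = 9.1% × (1 − 0.143) = 7.7987%.
r ≈ 7.7987% − 2.5% → 5.30%.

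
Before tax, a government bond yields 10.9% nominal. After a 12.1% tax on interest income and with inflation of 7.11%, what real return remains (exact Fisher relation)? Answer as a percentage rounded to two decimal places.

After-tax nominal return = 10.9% × (1 − 0.121) = 9.5811%.
1 + r = 1.095811 / 1.07110 = 1.023071
After-tax real rate = 1.023071 − 1 → 2.31%.

2.31%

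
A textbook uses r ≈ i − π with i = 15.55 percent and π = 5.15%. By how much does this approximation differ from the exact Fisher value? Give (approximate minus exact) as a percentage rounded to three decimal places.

0.509%

Approximate: r ≈ 15.550% − 5.150% = 10.4000%
Exact: (1 + 0.1555)/(1 + 0.0515) − 1 = 9.8906%
Error = 10.4000% − 9.8906% = 0.5094% → 0.509%.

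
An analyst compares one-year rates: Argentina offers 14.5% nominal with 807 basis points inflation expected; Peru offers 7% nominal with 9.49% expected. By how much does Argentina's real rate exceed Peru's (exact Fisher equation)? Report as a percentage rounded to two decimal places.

8.22%

Argentina: (1 + 0.1450)/(1 + 0.0807) − 1 = 5.9498%
Peru: (1 + 0.0700)/(1 + 0.0949) − 1 = -2.2742%
Differential = 5.9498% − (-2.2742%) = 8.2240% → 8.22%.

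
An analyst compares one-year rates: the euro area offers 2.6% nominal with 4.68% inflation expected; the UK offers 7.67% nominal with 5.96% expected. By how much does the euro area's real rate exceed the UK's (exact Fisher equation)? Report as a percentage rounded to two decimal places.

The euro area: (1 + 0.0260)/(1 + 0.0468) − 1 = -1.9870%
The UK: (1 + 0.0767)/(1 + 0.0596) − 1 = 1.6138%
Differential = -1.9870% − 1.6138% = -3.6008% → -3.60%.

-3.60%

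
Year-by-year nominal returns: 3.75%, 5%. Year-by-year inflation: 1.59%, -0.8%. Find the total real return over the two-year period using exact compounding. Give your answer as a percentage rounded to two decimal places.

Nominal growth factor = 1.0375 × 1.0500 = 1.089375
Price-level growth factor = 1.0159 × 0.9920 = 1.007773
Real growth factor = 1.089375 / 1.007773 = 1.080973
Total real return = 1.080973 − 1 → 8.10%.

8.10%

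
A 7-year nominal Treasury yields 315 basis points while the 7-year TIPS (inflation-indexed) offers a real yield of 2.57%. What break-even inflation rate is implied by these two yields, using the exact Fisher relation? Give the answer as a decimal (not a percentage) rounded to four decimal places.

(1 + π) = (1 + i)/(1 + r) = 1.03150 / 1.02570 = 1.005655
Break-even inflation = 1.005655 − 1 → 0.0057.

0.0057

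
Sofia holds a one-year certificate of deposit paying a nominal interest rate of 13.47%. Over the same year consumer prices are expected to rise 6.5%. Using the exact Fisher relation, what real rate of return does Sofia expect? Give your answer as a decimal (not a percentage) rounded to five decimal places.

0.06545

1 + r = 1.13470 / 1.06500 = 1.065446
r = 1.065446 − 1 = 6.5446%, i.e. 0.06545.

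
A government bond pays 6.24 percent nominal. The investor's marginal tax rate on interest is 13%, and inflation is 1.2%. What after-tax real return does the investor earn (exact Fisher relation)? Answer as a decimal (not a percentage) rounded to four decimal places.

After-tax nominal return = 6.24% × (1 − 0.13) = 5.4288%.
1 + r = 1.054288 / 1.01200 = 1.041787
After-tax real rate = 1.041787 − 1 → 0.0418.

0.0418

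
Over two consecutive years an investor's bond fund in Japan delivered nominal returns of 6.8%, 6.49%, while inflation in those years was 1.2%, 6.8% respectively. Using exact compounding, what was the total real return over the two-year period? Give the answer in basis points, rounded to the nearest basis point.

Compound the nominal returns: 1.0680 × 1.0649 = 1.137313.
Compound inflation: 1.0120 × 1.0680 = 1.080816.
Deflate: 1.137313 / 1.080816 = 1.052273.
Total real return = 1.052273 − 1 → 523 basis points.

523 basis points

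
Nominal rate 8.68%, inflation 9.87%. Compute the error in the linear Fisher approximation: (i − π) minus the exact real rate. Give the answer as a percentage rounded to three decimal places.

-0.107%

Approximate: r ≈ 8.680% − 9.870% = -1.1900%
Exact: (1 + 0.0868)/(1 + 0.0987) − 1 = -1.0831%
Error = -1.1900% − (-1.0831%) = -0.1069% → -0.107%.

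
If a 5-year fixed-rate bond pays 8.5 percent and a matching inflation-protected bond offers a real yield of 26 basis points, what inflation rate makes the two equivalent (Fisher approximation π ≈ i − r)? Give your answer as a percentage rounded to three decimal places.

π ≈ i − r = 8.5% − 0.26% → 8.240%.

8.240%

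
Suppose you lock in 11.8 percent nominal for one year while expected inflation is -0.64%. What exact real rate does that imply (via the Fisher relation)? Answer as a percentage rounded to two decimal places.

By the Fisher relation, 1 + r = (1 + i)/(1 + π).
1 + r = 1.11800 / 0.99360 = 1.125201
r = 1.125201 − 1 = 12.5201%, i.e. 12.52%.

12.52%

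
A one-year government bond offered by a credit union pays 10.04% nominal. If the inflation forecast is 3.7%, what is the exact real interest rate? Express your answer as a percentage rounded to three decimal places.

6.114%

1 + r = 1.10040 / 1.03700 = 1.061138
r = 1.061138 − 1 = 6.1138%, i.e. 6.114%.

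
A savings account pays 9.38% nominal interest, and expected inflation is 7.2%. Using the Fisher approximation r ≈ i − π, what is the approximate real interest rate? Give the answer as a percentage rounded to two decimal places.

r ≈ i − π = 9.38% − 7.2% = 2.18%.

2.18%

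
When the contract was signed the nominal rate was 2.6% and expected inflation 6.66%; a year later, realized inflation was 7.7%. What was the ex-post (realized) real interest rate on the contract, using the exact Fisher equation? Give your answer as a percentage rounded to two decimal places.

Ex-post: (1 + 0.0260)/(1 + 0.0770) − 1 = -4.7354%
So the realized real rate is -4.74%.

-4.74%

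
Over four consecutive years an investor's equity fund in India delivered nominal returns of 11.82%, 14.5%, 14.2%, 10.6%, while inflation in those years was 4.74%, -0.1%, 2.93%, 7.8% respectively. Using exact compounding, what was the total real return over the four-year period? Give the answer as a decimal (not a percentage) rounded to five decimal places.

Compound the nominal returns: 1.1182 × 1.1450 × 1.1420 × 1.1060 = 1.617135.
Compound inflation: 1.0474 × 0.9990 × 1.0293 × 1.0780 = 1.161018.
Deflate: 1.617135 / 1.161018 = 1.392860.
Total real return = 1.392860 − 1 → 0.39286.

0.39286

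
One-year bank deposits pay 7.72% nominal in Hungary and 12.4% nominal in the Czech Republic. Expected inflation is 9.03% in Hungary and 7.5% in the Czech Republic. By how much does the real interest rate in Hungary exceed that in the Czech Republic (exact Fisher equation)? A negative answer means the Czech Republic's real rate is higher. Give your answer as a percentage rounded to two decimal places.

-5.76%

Hungary: (1 + 0.0772)/(1 + 0.0903) − 1 = -1.2015%
The Czech Republic: (1 + 0.1240)/(1 + 0.0750) − 1 = 4.5581%
Differential = -1.2015% − 4.5581% = -5.7596% → -5.76%.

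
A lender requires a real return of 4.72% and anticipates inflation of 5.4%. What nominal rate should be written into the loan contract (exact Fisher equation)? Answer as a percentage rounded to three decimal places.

(1 + i) = (1 + r)(1 + π) = 1.04720 × 1.05400 = 1.1037488
i = 1.1037488 − 1, so the required nominal rate is 10.375%.

10.375%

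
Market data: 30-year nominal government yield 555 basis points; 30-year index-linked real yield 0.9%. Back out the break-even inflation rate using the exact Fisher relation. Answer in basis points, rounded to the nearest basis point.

(1 + π) = (1 + i)/(1 + r) = 1.05550 / 1.00900 = 1.046085
Break-even inflation = 1.046085 − 1 → 461 basis points.

461 basis points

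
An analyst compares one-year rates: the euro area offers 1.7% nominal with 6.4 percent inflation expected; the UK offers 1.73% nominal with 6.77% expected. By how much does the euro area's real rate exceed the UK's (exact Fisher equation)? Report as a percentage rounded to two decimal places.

The euro area: (1 + 0.0170)/(1 + 0.0640) − 1 = -4.4173%
The UK: (1 + 0.0173)/(1 + 0.0677) − 1 = -4.7204%
Differential = -4.4173% − (-4.7204%) = 0.3031% → 0.30%.

0.30%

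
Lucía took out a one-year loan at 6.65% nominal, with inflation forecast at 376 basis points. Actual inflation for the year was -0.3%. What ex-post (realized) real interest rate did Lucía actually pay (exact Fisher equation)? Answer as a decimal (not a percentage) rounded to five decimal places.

0.06971

Ex-post: (1 + 0.0665)/(1 − 0.0030) − 1 = 6.9709%
So the realized real rate is 0.06971.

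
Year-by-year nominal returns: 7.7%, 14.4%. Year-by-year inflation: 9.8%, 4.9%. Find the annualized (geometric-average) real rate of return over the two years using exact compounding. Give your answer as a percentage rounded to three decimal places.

Compound the nominal returns: 1.0770 × 1.1440 = 1.232088000.
Compound inflation: 1.0980 × 1.0490 = 1.151802000.
Deflate: 1.232088000 / 1.151802000 = 1.069704689.
Annualized real rate = 1.069704689^(1/2) − 1 = 3.42653% → 3.427%.

3.427%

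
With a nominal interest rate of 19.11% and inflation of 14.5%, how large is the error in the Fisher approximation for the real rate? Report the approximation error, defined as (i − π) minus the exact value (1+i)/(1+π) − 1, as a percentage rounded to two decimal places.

Approximate: r ≈ 19.110% − 14.500% = 4.6100%
Exact: (1 + 0.1911)/(1 + 0.1450) − 1 = 4.0262%
Error = 4.6100% − 4.0262% = 0.5838% → 0.58%.

0.58%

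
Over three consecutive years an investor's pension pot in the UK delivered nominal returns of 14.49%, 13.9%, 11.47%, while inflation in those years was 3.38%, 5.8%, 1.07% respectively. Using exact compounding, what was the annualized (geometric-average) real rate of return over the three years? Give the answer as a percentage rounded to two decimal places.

Compound the nominal returns: 1.1449 × 1.1390 × 1.1147 = 1.45361461.
Compound inflation: 1.0338 × 1.0580 × 1.0107 = 1.10546364.
Deflate: 1.45361461 / 1.10546364 = 1.31493662.
Annualized real rate = 1.31493662^(1/3) − 1 = 9.5557% → 9.56%.

9.56%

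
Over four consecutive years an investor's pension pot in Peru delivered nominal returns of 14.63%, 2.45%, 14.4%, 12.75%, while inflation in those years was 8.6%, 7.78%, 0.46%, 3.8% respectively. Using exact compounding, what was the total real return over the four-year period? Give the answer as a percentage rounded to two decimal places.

24.11%

Compound the nominal returns: 1.1463 × 1.0245 × 1.1440 × 1.1275 = 1.514791.
Compound inflation: 1.0860 × 1.0778 × 1.0046 × 1.0380 = 1.220558.
Deflate: 1.514791 / 1.220558 = 1.241064.
Total real return = 1.241064 − 1 → 24.11%.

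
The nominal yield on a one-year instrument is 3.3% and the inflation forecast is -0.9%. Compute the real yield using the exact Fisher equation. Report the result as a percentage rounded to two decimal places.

4.24%

By the Fisher relation, 1 + r = (1 + i)/(1 + π).
1 + r = 1.03300 / 0.99100 = 1.042381
r = 1.042381 − 1 = 4.2381%, i.e. 4.24%.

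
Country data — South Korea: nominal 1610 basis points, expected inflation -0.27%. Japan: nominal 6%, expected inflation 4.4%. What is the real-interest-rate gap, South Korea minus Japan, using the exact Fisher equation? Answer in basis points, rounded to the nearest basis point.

1488 basis points

South Korea: (1 + 0.1610)/(1 − 0.0027) − 1 = 16.4143%
Japan: (1 + 0.0600)/(1 + 0.0440) − 1 = 1.5326%
Differential = 16.4143% − 1.5326% = 14.8818% → 1488 basis points.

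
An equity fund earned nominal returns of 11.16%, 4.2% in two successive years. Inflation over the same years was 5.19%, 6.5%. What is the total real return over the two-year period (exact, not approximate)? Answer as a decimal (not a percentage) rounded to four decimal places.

0.0339

Nominal growth factor = 1.1116 × 1.0420 = 1.158287
Price-level growth factor = 1.0519 × 1.0650 = 1.120274
Real growth factor = 1.158287 / 1.120274 = 1.033933
Total real return = 1.033933 − 1 → 0.0339.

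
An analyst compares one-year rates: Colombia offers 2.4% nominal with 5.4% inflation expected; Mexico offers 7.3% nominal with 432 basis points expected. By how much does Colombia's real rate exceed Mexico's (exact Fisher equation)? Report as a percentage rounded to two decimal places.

-5.70%

Colombia: (1 + 0.0240)/(1 + 0.0540) − 1 = -2.8463%
Mexico: (1 + 0.0730)/(1 + 0.0432) − 1 = 2.8566%
Differential = -2.8463% − 2.8566% = -5.7029% → -5.70%.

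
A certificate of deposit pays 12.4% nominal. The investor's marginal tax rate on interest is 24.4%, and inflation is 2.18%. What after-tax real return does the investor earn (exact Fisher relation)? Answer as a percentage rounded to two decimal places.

After-tax nominal return = 12.4% × (1 − 0.244) = 9.3744%.
1 + r = 1.093744 / 1.02180 = 1.070409
After-tax real rate = 1.070409 − 1 → 7.04%.

7.04%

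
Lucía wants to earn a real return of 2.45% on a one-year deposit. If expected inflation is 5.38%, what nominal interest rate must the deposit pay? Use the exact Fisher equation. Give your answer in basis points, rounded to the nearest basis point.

796 basis points

(1 + i) = (1 + r)(1 + π) = 1.02450 × 1.05380 = 1.0796181
i = 1.0796181 − 1, so the required nominal rate is 796 basis points.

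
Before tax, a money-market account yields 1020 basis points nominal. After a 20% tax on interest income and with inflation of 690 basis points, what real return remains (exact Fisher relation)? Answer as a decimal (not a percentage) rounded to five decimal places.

0.01179

After-tax nominal return = 10.2% × (1 − 0.2) = 8.1600%.
1 + r = 1.08160 / 1.06900 = 1.011787
After-tax real rate = 1.011787 − 1 → 0.01179.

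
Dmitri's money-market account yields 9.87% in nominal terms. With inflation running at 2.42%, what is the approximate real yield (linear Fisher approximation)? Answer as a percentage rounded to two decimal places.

r ≈ i − π = 9.87% − 2.42% = 7.45%.

7.45%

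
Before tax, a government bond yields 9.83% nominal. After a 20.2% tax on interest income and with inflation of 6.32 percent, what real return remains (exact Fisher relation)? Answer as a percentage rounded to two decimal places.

After-tax nominal return = 9.83% × (1 − 0.202) = 7.84434%.
1 + r = 1.0784434 / 1.06320 = 1.014337
After-tax real rate = 1.014337 − 1 → 1.43%.

1.43%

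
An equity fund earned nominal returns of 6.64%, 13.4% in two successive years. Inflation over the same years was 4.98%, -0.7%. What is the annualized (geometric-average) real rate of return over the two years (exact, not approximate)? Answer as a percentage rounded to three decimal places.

7.706%

Compound the nominal returns: 1.0664 × 1.1340 = 1.20929760.
Compound inflation: 1.0498 × 0.9930 = 1.04245140.
Deflate: 1.20929760 / 1.04245140 = 1.16005178.
Annualized real rate = 1.16005178^(1/2) − 1 = 7.7057% → 7.706%.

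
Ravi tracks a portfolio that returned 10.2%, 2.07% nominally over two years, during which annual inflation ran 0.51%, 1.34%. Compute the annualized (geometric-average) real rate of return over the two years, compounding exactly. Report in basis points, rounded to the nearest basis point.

509 basis points

Nominal growth factor = 1.1020 × 1.0207 = 1.12481140
Price-level growth factor = 1.0051 × 1.0134 = 1.01856834
Real growth factor = 1.12481140 / 1.01856834 = 1.10430627
Annualized real rate = 1.10430627^(1/2) − 1 = 5.0860% → 509 basis points.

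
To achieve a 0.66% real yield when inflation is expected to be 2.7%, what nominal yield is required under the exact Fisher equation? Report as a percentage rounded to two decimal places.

3.38%

(1 + i) = (1 + r)(1 + π) = 1.00660 × 1.02700 = 1.0337782
i = 1.0337782 − 1, so the required nominal rate is 3.38%.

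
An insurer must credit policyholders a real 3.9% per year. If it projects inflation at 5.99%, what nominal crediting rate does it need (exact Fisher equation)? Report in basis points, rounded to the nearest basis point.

(1 + i) = (1 + r)(1 + π) = 1.03900 × 1.05990 = 1.1012361
i = 1.1012361 − 1, so the required nominal rate is 1012 basis points.

1012 basis points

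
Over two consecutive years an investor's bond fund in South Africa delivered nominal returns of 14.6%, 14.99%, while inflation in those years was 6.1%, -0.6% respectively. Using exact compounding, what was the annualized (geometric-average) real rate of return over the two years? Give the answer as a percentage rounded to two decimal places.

Compound the nominal returns: 1.1460 × 1.1499 = 1.31778540.
Compound inflation: 1.0610 × 0.9940 = 1.05463400.
Deflate: 1.31778540 / 1.05463400 = 1.24951917.
Annualized real rate = 1.24951917^(1/2) − 1 = 11.7819% → 11.78%.

11.78%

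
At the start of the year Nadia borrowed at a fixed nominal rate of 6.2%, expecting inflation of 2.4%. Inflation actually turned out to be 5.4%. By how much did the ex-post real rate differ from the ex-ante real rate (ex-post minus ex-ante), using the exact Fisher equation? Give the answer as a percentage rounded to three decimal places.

-2.952%

Ex-ante: (1 + 0.0620)/(1 + 0.0240) − 1 = 3.7109%
Ex-post: (1 + 0.0620)/(1 + 0.0540) − 1 = 0.7590%
Difference (ex-post − ex-ante) = -2.9519% → -2.952%.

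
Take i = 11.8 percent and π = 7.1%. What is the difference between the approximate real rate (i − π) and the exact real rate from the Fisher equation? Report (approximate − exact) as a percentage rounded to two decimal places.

Approximate: r ≈ 11.800% − 7.100% = 4.7000%
Exact: (1 + 0.1180)/(1 + 0.0710) − 1 = 4.3884%
Error = 4.7000% − 4.3884% = 0.3116% → 0.31%.

0.31%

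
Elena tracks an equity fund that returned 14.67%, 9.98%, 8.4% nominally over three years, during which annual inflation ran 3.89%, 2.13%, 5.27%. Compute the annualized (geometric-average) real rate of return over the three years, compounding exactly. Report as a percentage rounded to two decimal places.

Nominal growth factor = 1.1467 × 1.0998 × 1.0840 = 1.36707648
Price-level growth factor = 1.0389 × 1.0213 × 1.0527 = 1.11694478
Real growth factor = 1.36707648 / 1.11694478 = 1.22394276
Annualized real rate = 1.22394276^(1/3) − 1 = 6.9680% → 6.97%.

6.97%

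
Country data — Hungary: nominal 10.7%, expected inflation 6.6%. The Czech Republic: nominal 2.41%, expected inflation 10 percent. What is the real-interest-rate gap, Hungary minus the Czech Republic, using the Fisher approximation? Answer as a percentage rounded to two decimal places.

Hungary: 10.7% − 6.6% = 4.100%
The Czech Republic: 2.41% − 10% = -7.590%
Differential = 11.690% → 11.69%.

11.69%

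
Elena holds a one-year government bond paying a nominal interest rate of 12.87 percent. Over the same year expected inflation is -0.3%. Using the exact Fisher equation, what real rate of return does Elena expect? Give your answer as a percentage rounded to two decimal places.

By the Fisher equation, 1 + r = (1 + i)/(1 + π).
1 + r = 1.12870 / 0.99700 = 1.132096
r = 1.132096 − 1 = 13.2096%, i.e. 13.21%.

13.21%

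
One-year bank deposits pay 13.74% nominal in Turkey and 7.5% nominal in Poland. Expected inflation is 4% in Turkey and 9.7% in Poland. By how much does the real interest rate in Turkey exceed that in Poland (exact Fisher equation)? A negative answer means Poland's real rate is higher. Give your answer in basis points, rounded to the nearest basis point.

1137 basis points

Turkey: (1 + 0.1374)/(1 + 0.0400) − 1 = 9.3654%
Poland: (1 + 0.0750)/(1 + 0.0970) − 1 = -2.0055%
Differential = 9.3654% − (-2.0055%) = 11.3709% → 1137 basis points.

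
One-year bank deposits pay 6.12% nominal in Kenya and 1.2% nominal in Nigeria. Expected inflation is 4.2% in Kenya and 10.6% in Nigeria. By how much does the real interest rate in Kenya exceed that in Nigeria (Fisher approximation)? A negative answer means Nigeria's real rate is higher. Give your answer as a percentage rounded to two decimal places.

Kenya: 6.12% − 4.2% = 1.920%
Nigeria: 1.2% − 10.6% = -9.400%
Differential = 11.320% → 11.32%.

11.32%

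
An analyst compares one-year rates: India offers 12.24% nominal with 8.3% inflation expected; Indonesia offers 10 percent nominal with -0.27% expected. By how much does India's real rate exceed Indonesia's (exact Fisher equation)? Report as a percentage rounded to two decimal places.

-6.66%

India: (1 + 0.1224)/(1 + 0.0830) − 1 = 3.6380%
Indonesia: (1 + 0.1000)/(1 − 0.0027) − 1 = 10.2978%
Differential = 3.6380% − 10.2978% = -6.6598% → -6.66%.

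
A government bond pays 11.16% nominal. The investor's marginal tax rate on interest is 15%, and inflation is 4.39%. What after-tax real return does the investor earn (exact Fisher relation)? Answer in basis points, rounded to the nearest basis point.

488 basis points

After-tax nominal return = 11.16% × (1 − 0.15) = 9.4860%.
1 + r = 1.09486 / 1.04390 = 1.048817
After-tax real rate = 1.048817 − 1 → 488 basis points.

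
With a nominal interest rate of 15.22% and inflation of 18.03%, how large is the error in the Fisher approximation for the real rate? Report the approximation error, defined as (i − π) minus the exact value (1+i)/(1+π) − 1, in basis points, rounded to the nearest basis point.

Approximate: r ≈ 15.220% − 18.030% = -2.8100%
Exact: (1 + 0.1522)/(1 + 0.1803) − 1 = -2.3808%
Error = -2.8100% − (-2.3808%) = -0.4292% → -43 basis points.

-43 basis points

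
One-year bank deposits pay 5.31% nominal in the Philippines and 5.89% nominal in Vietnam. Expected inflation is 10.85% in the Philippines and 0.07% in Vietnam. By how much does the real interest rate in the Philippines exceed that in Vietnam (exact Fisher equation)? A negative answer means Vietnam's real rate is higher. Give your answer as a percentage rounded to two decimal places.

-10.81%

The Philippines: (1 + 0.0531)/(1 + 0.1085) − 1 = -4.9977%
Vietnam: (1 + 0.0589)/(1 + 0.0007) − 1 = 5.8159%
Differential = -4.9977% − 5.8159% = -10.8137% → -10.81%.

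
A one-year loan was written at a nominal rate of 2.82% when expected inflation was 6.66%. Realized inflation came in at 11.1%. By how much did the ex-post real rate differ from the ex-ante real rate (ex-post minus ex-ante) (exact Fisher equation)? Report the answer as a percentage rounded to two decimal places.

-3.85%

Ex-ante: (1 + 0.0282)/(1 + 0.0666) − 1 = -3.6002%
Ex-post: (1 + 0.0282)/(1 + 0.1110) − 1 = -7.4527%
Difference (ex-post − ex-ante) = -3.8525% → -3.85%.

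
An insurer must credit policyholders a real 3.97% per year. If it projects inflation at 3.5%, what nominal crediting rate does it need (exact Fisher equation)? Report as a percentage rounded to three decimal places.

7.609%

(1 + i) = (1 + r)(1 + π) = 1.03970 × 1.03500 = 1.0760895
i = 1.0760895 − 1, so the required nominal rate is 7.609%.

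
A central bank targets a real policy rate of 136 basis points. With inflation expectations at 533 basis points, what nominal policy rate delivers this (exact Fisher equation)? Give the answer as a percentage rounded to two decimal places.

(1 + i) = (1 + r)(1 + π) = 1.01360 × 1.05330 = 1.06762488
i = 1.06762488 − 1, so the required nominal rate is 6.76%.

6.76%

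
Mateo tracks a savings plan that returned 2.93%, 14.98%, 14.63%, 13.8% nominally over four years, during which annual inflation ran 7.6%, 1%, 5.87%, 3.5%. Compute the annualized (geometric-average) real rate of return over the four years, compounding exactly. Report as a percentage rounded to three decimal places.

6.706%

Nominal growth factor = 1.0293 × 1.1498 × 1.1463 × 1.1380 = 1.54384904
Price-level growth factor = 1.0760 × 1.0100 × 1.0587 × 1.0350 = 1.19082216
Real growth factor = 1.54384904 / 1.19082216 = 1.29645642
Annualized real rate = 1.29645642^(1/4) − 1 = 6.7062% → 6.706%.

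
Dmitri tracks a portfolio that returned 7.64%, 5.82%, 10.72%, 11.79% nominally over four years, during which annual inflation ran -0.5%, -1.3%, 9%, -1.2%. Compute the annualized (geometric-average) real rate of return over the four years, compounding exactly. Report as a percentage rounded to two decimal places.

7.45%

Compound the nominal returns: 1.0764 × 1.0582 × 1.1072 × 1.1179 = 1.40984211.
Compound inflation: 0.9950 × 0.9870 × 1.0900 × 0.9880 = 1.05760544.
Deflate: 1.40984211 / 1.05760544 = 1.33305112.
Annualized real rate = 1.33305112^(1/4) − 1 = 7.4513% → 7.45%.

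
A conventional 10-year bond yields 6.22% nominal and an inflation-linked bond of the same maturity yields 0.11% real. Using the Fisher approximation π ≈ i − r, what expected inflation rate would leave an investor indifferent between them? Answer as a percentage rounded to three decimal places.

π ≈ i − r = 6.22% − 0.11% → 6.110%.

6.110%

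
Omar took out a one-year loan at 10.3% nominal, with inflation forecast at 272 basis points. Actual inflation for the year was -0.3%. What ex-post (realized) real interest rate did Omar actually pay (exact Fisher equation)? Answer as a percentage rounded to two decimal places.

Ex-post: (1 + 0.1030)/(1 − 0.0030) − 1 = 10.6319%
So the realized real rate is 10.63%.

10.63%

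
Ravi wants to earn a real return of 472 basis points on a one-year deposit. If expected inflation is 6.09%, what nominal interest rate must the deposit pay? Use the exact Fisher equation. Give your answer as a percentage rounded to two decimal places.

(1 + i) = (1 + r)(1 + π) = 1.04720 × 1.06090 = 1.11097448
i = 1.11097448 − 1, so the required nominal rate is 11.10%.

11.10%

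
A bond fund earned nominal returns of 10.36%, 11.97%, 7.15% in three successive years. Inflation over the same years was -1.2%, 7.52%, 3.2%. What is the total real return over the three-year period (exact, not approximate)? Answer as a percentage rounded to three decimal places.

Nominal growth factor = 1.1036 × 1.1197 × 1.0715 = 1.324054
Price-level growth factor = 0.9880 × 1.0752 × 1.0320 = 1.096291
Real growth factor = 1.324054 / 1.096291 = 1.207757
Total real return = 1.207757 − 1 → 20.776%.

20.776%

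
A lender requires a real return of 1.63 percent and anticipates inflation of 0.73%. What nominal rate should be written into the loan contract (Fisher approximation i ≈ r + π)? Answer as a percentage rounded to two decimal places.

i ≈ r + π = 1.63% + 0.73% = 2.36%.

2.36%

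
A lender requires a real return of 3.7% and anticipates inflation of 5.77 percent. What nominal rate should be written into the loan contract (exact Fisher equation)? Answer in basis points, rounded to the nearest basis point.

(1 + i) = (1 + r)(1 + π) = 1.03700 × 1.05770 = 1.0968349
i = 1.0968349 − 1, so the required nominal rate is 968 basis points.

968 basis points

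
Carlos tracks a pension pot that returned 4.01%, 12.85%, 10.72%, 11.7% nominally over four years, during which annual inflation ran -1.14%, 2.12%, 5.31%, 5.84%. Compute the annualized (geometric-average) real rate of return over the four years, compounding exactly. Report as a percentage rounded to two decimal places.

6.57%

Nominal growth factor = 1.0401 × 1.1285 × 1.1072 × 1.1170 = 1.45162992
Price-level growth factor = 0.9886 × 1.0212 × 1.0531 × 1.0584 = 1.12525475
Real growth factor = 1.45162992 / 1.12525475 = 1.29004558
Annualized real rate = 1.29004558^(1/4) − 1 = 6.5740% → 6.57%.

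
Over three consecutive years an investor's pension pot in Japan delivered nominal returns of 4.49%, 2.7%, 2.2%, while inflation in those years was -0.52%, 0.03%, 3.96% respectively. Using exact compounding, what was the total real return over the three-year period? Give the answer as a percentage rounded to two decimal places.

6.01%

Nominal growth factor = 1.0449 × 1.0270 × 1.0220 = 1.096721
Price-level growth factor = 0.9948 × 1.0003 × 1.0396 = 1.034504
Real growth factor = 1.096721 / 1.034504 = 1.060141
Total real return = 1.060141 − 1 → 6.01%.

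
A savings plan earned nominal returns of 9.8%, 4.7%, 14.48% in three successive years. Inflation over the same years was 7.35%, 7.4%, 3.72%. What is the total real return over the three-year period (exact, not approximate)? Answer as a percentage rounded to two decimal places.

Nominal growth factor = 1.0980 × 1.0470 × 1.1448 = 1.3160689
Price-level growth factor = 1.0735 × 1.0740 × 1.0372 = 1.1958283
Real growth factor = 1.3160689 / 1.1958283 = 1.1005501
Total real return = 1.1005501 − 1 → 10.06%.

10.06%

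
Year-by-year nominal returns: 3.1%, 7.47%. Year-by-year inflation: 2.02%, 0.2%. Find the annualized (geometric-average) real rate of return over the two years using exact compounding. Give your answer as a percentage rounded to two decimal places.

4.11%

Nominal growth factor = 1.0310 × 1.0747 = 1.10801570
Price-level growth factor = 1.0202 × 1.0020 = 1.02224040
Real growth factor = 1.10801570 / 1.02224040 = 1.08390913
Annualized real rate = 1.08390913^(1/2) − 1 = 4.1110% → 4.11%.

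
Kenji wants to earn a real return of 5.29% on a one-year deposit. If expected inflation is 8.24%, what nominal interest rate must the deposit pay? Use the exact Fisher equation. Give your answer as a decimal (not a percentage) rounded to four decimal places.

(1 + i) = (1 + r)(1 + π) = 1.05290 × 1.08240 = 1.13965896
i = 1.13965896 − 1, so the required nominal rate is 0.1397.

0.1397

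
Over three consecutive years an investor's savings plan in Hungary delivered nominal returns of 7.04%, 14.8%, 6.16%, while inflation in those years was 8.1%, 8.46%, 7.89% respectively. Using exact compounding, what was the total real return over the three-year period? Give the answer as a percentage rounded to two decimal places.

3.13%

Nominal growth factor = 1.0704 × 1.1480 × 1.0616 = 1.304514
Price-level growth factor = 1.0810 × 1.0846 × 1.0789 = 1.264959
Real growth factor = 1.304514 / 1.264959 = 1.031270
Total real return = 1.031270 − 1 → 3.13%.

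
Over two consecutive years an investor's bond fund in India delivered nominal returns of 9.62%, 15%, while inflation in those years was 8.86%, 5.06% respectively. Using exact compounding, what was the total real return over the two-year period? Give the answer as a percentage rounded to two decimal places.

10.23%

Nominal growth factor = 1.0962 × 1.1500 = 1.260630
Price-level growth factor = 1.0886 × 1.0506 = 1.143683
Real growth factor = 1.260630 / 1.143683 = 1.102255
Total real return = 1.102255 − 1 → 10.23%.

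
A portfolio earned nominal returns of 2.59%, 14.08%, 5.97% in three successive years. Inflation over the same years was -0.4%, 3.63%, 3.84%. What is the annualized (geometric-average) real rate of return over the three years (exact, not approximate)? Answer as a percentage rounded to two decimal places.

Compound the nominal returns: 1.0259 × 1.1408 × 1.0597 = 1.24021642.
Compound inflation: 0.9960 × 1.0363 × 1.0384 = 1.07178954.
Deflate: 1.24021642 / 1.07178954 = 1.15714547.
Annualized real rate = 1.15714547^(1/3) − 1 = 4.9855% → 4.99%.

4.99%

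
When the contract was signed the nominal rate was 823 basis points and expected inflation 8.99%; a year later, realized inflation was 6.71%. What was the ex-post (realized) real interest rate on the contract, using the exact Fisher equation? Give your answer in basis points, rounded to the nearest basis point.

142 basis points

Ex-post: (1 + 0.0823)/(1 + 0.0671) − 1 = 1.4244%
So the realized real rate is 142 basis points.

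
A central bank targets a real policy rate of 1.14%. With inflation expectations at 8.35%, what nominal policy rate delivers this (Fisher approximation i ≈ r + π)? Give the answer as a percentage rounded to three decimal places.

i ≈ r + π = 1.14% + 8.35% = 9.490%.

9.490%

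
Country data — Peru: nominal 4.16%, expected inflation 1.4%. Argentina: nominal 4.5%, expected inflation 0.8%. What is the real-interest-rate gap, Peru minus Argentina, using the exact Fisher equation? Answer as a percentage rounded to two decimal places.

-0.95%

Peru: (1 + 0.0416)/(1 + 0.0140) − 1 = 2.7219%
Argentina: (1 + 0.0450)/(1 + 0.0080) − 1 = 3.6706%
Differential = 2.7219% − 3.6706% = -0.9487% → -0.95%.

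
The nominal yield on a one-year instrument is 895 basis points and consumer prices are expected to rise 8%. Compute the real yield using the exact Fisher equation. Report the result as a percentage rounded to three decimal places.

By the Fisher relation, 1 + r = (1 + i)/(1 + π).
1 + r = 1.08950 / 1.08000 = 1.008796
r = 1.008796 − 1 = 0.8796%, i.e. 0.880%.

0.880%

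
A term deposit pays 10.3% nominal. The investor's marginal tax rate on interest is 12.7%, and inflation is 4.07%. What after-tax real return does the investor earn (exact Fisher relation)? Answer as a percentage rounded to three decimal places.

After-tax nominal return = 10.3% × (1 − 0.127) = 8.9919%.
1 + r = 1.089919 / 1.04070 = 1.047294
After-tax real rate = 1.047294 − 1 → 4.729%.

4.729%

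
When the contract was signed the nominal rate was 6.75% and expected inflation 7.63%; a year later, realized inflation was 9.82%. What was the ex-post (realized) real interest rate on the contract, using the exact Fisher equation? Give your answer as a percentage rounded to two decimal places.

-2.80%

Ex-post: (1 + 0.0675)/(1 + 0.0982) − 1 = -2.7955%
So the realized real rate is -2.80%.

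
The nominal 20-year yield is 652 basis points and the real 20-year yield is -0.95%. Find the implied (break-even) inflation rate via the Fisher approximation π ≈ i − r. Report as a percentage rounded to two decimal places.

7.47%

π ≈ i − r = 6.52% − (-0.95%) → 7.47%.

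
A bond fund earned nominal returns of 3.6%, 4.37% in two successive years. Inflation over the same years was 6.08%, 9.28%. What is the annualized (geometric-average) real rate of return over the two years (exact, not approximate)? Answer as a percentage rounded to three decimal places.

Nominal growth factor = 1.0360 × 1.0437 = 1.081273200
Price-level growth factor = 1.0608 × 1.0928 = 1.159242240
Real growth factor = 1.081273200 / 1.159242240 = 0.932741374
Annualized real rate = 0.932741374^(1/2) − 1 = -3.42146% → -3.421%.

-3.421%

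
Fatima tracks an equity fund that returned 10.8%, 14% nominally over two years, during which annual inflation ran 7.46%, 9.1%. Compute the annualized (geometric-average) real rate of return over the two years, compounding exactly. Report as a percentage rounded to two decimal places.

Nominal growth factor = 1.1080 × 1.1400 = 1.26312000
Price-level growth factor = 1.0746 × 1.0910 = 1.17238860
Real growth factor = 1.26312000 / 1.17238860 = 1.07739021
Annualized real rate = 1.07739021^(1/2) − 1 = 3.7974% → 3.80%.

3.80%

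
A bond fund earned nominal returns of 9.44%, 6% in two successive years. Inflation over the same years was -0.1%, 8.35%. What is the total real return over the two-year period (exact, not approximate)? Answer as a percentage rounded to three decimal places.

Nominal growth factor = 1.0944 × 1.0600 = 1.1600640
Price-level growth factor = 0.9990 × 1.0835 = 1.0824165
Real growth factor = 1.1600640 / 1.0824165 = 1.0717353
Total real return = 1.0717353 − 1 → 7.174%.

7.174%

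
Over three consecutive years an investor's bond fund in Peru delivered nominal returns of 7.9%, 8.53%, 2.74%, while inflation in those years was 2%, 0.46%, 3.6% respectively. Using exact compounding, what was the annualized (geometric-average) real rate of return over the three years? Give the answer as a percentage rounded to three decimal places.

Compound the nominal returns: 1.0790 × 1.0853 × 1.0274 = 1.20312516.
Compound inflation: 1.0200 × 1.0046 × 1.0360 = 1.06158091.
Deflate: 1.20312516 / 1.06158091 = 1.13333345.
Annualized real rate = 1.13333345^(1/3) − 1 = 4.2604% → 4.260%.

4.260%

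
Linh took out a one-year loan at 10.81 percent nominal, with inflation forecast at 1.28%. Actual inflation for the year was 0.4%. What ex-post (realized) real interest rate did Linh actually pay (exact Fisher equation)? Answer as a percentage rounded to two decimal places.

10.37%

Ex-post: (1 + 0.1081)/(1 + 0.0040) − 1 = 10.3685%
So the realized real rate is 10.37%.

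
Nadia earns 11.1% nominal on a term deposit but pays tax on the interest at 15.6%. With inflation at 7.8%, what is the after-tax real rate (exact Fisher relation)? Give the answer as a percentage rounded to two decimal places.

1.45%

After-tax nominal return = 11.1% × (1 − 0.156) = 9.3684%.
1 + r = 1.093684 / 1.07800 = 1.014549
After-tax real rate = 1.014549 − 1 → 1.45%.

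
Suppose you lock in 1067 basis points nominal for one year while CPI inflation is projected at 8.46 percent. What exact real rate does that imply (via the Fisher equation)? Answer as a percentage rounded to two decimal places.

2.04%

By the Fisher equation, 1 + r = (1 + i)/(1 + π).
1 + r = 1.10670 / 1.08460 = 1.020376
r = 1.020376 − 1 = 2.0376%, i.e. 2.04%.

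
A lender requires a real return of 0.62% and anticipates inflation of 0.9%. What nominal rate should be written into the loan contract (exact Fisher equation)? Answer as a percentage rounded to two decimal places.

1.53%

(1 + i) = (1 + r)(1 + π) = 1.00620 × 1.00900 = 1.0152558
i = 1.0152558 − 1, so the required nominal rate is 1.53%.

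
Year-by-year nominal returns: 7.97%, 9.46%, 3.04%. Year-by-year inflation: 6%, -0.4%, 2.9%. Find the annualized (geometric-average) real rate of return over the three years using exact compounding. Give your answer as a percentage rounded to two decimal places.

3.88%

Compound the nominal returns: 1.0797 × 1.0946 × 1.0304 = 1.21776754.
Compound inflation: 1.0600 × 0.9960 × 1.0290 = 1.08637704.
Deflate: 1.21776754 / 1.08637704 = 1.12094374.
Annualized real rate = 1.12094374^(1/3) − 1 = 3.8790% → 3.88%.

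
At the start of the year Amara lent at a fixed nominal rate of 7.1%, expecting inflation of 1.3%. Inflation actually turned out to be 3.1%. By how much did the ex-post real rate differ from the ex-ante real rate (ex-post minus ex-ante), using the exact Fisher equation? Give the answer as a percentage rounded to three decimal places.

Ex-ante: (1 + 0.0710)/(1 + 0.0130) − 1 = 5.7256%
Ex-post: (1 + 0.0710)/(1 + 0.0310) − 1 = 3.8797%
Difference (ex-post − ex-ante) = -1.8458% → -1.846%.

-1.846%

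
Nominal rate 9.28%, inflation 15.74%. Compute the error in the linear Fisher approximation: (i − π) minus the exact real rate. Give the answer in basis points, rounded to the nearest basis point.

Approximate: r ≈ 9.280% − 15.740% = -6.4600%
Exact: (1 + 0.0928)/(1 + 0.1574) − 1 = -5.5815%
Error = -6.4600% − (-5.5815%) = -0.8785% → -88 basis points.

-88 basis points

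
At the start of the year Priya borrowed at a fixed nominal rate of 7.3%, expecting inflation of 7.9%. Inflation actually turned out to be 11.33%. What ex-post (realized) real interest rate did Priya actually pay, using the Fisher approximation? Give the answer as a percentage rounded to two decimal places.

Ex-post: 7.3% − 11.33% = -4.030%
So the realized real rate is -4.03%.

-4.03%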